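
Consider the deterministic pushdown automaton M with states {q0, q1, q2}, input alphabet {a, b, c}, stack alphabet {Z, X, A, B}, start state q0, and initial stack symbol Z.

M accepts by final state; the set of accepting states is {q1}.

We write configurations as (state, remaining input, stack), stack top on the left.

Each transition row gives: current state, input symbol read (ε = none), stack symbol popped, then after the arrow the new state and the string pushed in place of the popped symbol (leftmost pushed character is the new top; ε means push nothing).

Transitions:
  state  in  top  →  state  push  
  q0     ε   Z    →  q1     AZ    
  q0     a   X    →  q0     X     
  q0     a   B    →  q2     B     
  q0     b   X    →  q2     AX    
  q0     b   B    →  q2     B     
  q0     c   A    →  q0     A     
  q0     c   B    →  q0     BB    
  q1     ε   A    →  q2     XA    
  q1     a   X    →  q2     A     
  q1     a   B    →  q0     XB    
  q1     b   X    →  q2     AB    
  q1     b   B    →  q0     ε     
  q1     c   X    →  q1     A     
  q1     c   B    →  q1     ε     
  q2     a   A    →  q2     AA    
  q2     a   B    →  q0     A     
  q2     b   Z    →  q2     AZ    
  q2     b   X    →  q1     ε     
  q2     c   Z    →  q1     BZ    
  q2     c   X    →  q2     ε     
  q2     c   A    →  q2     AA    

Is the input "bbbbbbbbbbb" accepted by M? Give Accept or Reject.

Accept

(q0, bbbbbbbbbbb, Z) ⊢ (q1, bbbbbbbbbbb, AZ) ⊢ (q2, bbbbbbbbbbb, XAZ) ⊢ (q1, bbbbbbbbbb, AZ) ⊢ (q2, bbbbbbbbbb, XAZ) ⊢ (q1, bbbbbbbbb, AZ) ⊢ (q2, bbbbbbbbb, XAZ) ⊢ (q1, bbbbbbbb, AZ) ⊢ (q2, bbbbbbbb, XAZ) ⊢ (q1, bbbbbbb, AZ) ⊢ (q2, bbbbbbb, XAZ) ⊢ (q1, bbbbbb, AZ) ⊢ (q2, bbbbbb, XAZ) ⊢ (q1, bbbbb, AZ) ⊢ (q2, bbbbb, XAZ) ⊢ (q1, bbbb, AZ) ⊢ (q2, bbbb, XAZ) ⊢ (q1, bbb, AZ) ⊢ (q2, bbb, XAZ) ⊢ (q1, bb, AZ) ⊢ (q2, bb, XAZ) ⊢ (q1, b, AZ) ⊢ (q2, b, XAZ) ⊢ (q1, ε, AZ)
All input consumed; state q1 ∈ F.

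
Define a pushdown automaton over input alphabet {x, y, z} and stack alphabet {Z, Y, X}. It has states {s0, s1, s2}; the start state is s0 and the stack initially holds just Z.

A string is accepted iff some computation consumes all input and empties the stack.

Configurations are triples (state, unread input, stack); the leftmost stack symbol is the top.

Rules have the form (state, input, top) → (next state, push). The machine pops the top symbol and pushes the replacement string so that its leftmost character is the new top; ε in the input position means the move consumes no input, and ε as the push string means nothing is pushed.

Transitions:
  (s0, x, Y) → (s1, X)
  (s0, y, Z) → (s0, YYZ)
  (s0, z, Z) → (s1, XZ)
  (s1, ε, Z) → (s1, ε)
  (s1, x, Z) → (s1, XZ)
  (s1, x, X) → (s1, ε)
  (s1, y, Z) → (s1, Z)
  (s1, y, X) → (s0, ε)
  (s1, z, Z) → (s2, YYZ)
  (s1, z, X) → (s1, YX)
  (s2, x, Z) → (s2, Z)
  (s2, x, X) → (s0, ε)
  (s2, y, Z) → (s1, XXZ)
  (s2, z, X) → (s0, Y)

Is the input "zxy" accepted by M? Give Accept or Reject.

One accepting computation: (s0, zxy, Z) ⊢ (s1, xy, XZ) ⊢ (s1, y, Z) ⊢ (s1, ε, Z) ⊢ (s1, ε, ε)
All input consumed and the stack is empty.

Accept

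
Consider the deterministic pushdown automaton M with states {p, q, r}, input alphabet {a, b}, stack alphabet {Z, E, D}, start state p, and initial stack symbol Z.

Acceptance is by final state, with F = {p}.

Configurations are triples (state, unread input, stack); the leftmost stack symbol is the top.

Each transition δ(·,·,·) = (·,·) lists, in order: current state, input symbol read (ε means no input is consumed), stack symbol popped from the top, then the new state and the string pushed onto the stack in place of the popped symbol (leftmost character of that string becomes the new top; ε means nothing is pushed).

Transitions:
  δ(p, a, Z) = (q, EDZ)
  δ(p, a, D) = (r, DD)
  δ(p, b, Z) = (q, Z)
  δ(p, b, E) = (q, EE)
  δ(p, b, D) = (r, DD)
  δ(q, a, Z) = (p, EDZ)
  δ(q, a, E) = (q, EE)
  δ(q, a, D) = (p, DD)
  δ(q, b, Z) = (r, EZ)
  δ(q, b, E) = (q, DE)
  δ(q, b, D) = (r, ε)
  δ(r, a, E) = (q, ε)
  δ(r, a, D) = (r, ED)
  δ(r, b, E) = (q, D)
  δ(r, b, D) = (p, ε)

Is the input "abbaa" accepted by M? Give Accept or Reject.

Accept

(p, abbaa, Z)
  read a, top Z: go to q, push EDZ → (q, bbaa, EDZ)
  read b, top E: go to q, push DE → (q, baa, DEDZ)
  read b, top D: go to r, push ε → (r, aa, EDZ)
  read a, top E: go to q, push ε → (q, a, DZ)
  read a, top D: go to p, push DD → (p, ε, DDZ)
All input consumed; state p ∈ F.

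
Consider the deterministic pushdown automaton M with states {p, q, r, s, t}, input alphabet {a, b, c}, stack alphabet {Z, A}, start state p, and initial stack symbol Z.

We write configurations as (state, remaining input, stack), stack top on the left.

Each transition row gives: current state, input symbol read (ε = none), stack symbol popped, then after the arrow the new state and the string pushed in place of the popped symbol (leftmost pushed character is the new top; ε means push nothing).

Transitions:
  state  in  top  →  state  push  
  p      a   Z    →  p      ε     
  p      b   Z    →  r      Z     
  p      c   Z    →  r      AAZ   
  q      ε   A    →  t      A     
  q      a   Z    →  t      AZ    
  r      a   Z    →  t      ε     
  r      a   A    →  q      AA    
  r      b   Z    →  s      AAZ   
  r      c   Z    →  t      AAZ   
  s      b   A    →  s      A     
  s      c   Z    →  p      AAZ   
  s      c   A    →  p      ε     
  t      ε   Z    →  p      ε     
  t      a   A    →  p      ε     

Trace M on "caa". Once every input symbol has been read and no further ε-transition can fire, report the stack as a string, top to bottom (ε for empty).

(p, caa, Z) ⊢ (r, aa, AAZ) ⊢ (q, a, AAAZ) ⊢ (t, a, AAAZ) ⊢ (p, ε, AAZ)
All input consumed in state p with stack AAZ.

AAZ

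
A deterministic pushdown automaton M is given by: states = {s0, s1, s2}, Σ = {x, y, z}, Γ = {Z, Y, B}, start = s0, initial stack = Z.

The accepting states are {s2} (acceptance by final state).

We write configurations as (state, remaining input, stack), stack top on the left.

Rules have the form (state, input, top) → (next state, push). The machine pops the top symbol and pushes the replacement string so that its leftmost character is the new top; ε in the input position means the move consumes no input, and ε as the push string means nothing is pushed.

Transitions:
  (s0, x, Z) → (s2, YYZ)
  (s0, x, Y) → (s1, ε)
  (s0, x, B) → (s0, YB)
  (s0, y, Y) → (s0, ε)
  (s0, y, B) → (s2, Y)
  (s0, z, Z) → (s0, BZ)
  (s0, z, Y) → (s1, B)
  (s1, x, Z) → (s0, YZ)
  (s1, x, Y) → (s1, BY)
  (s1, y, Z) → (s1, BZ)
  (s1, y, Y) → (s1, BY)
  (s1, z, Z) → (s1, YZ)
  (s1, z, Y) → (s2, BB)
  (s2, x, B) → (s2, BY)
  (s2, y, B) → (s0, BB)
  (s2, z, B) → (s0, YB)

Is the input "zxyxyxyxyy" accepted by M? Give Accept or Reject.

(s0, zxyxyxyxyy, Z) ⊢ (s0, xyxyxyxyy, BZ) ⊢ (s0, yxyxyxyy, YBZ) ⊢ (s0, xyxyxyy, BZ) ⊢ (s0, yxyxyy, YBZ) ⊢ (s0, xyxyy, BZ) ⊢ (s0, yxyy, YBZ) ⊢ (s0, xyy, BZ) ⊢ (s0, yy, YBZ) ⊢ (s0, y, BZ) ⊢ (s2, ε, YZ)
All input consumed; state s2 ∈ F.

Accept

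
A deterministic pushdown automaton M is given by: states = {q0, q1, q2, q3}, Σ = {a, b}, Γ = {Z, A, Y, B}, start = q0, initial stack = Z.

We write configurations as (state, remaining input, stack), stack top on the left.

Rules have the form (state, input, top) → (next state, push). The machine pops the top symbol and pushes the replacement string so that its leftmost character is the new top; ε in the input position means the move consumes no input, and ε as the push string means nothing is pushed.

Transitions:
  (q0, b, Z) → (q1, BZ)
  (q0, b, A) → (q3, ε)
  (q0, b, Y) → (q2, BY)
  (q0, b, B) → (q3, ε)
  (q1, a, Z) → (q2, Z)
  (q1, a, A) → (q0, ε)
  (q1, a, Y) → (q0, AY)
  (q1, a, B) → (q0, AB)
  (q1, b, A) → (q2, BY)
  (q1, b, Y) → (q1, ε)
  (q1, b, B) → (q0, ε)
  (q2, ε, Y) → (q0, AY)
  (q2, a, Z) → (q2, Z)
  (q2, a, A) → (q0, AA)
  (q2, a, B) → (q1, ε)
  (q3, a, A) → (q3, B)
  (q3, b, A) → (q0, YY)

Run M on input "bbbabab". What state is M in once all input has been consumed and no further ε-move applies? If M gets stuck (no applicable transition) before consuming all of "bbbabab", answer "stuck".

(q0, bbbabab, Z)
  read b, top Z: go to q1, push BZ → (q1, bbabab, BZ)
  read b, top B: go to q0, push ε → (q0, babab, Z)
  read b, top Z: go to q1, push BZ → (q1, abab, BZ)
  read a, top B: go to q0, push AB → (q0, bab, ABZ)
  read b, top A: go to q3, push ε → (q3, ab, BZ)
No transition for (q3, a, top B); M blocks with input ab remaining.

stuck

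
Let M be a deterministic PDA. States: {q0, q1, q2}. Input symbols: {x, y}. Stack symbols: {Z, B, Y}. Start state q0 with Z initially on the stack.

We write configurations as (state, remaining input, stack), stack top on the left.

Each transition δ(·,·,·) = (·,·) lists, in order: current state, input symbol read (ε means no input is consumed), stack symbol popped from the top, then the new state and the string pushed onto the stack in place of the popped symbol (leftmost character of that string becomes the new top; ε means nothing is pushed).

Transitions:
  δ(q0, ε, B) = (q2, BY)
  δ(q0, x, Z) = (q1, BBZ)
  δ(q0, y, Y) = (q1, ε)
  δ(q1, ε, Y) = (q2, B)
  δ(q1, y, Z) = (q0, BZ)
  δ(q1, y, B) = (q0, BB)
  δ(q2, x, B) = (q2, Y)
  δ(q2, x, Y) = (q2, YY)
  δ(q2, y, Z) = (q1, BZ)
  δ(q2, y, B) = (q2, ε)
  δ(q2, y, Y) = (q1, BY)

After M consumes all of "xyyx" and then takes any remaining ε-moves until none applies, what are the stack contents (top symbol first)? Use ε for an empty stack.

(q0, xyyx, Z)
  read x, top Z: go to q1, push BBZ → (q1, yyx, BBZ)
  read y, top B: go to q0, push BB → (q0, yx, BBBZ)
  ε-move, top B: go to q2, push BY → (q2, yx, BYBBZ)
  read y, top B: go to q2, push ε → (q2, x, YBBZ)
  read x, top Y: go to q2, push YY → (q2, ε, YYBBZ)
All input consumed in state q2 with stack YYBBZ.

YYBBZ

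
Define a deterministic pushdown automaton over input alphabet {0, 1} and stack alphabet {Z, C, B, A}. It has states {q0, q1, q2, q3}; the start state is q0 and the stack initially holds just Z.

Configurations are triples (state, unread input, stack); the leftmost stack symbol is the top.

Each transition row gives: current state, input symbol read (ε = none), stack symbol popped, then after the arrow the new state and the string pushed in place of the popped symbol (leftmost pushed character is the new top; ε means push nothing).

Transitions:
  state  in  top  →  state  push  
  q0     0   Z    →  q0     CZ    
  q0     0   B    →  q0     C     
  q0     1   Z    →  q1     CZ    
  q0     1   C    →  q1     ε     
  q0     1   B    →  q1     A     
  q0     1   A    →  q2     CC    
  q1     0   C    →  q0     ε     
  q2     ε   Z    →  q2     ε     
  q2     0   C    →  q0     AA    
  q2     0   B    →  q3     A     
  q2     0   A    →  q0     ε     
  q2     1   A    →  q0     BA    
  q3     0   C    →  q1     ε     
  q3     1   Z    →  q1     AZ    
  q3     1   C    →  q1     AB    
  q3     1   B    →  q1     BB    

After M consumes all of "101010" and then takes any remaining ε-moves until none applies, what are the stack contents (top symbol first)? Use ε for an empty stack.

Z

(q0, 101010, Z) ⊢ (q1, 01010, CZ) ⊢ (q0, 1010, Z) ⊢ (q1, 010, CZ) ⊢ (q0, 10, Z) ⊢ (q1, 0, CZ) ⊢ (q0, ε, Z)
All input consumed in state q0 with stack Z.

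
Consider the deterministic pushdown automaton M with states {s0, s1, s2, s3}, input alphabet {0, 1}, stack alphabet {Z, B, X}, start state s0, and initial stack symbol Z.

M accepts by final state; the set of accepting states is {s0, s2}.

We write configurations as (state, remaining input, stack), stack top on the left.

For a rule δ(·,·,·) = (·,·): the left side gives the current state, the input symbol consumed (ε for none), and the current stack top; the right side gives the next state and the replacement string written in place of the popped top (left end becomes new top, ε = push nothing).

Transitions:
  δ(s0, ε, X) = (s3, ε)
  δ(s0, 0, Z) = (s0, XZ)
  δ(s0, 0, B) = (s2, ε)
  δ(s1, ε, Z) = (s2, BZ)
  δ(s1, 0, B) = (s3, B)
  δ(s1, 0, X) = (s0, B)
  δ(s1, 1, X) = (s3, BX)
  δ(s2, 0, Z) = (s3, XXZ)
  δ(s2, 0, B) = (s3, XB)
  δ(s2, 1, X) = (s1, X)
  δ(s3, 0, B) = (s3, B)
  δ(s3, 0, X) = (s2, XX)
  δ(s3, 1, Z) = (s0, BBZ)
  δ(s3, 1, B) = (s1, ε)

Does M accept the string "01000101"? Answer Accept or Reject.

Reject

(s0, 01000101, Z) ⊢ (s0, 1000101, XZ) ⊢ (s3, 1000101, Z) ⊢ (s0, 000101, BBZ) ⊢ (s2, 00101, BZ) ⊢ (s3, 0101, XBZ) ⊢ (s2, 101, XXBZ) ⊢ (s1, 01, XXBZ) ⊢ (s0, 1, BXBZ)
No transition applies at (s0, 1, BXBZ); input not fully consumed.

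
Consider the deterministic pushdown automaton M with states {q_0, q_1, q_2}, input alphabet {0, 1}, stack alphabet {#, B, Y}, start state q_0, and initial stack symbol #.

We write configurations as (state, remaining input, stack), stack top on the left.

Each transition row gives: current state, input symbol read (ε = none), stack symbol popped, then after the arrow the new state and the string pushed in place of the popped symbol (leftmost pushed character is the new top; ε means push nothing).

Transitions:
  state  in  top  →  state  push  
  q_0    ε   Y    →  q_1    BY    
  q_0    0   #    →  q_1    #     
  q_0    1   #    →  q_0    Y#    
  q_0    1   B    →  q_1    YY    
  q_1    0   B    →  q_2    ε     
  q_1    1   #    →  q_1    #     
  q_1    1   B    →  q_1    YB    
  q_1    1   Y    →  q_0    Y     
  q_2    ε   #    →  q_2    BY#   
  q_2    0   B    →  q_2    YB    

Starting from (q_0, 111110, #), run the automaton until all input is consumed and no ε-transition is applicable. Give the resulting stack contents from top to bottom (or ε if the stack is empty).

YBYBY#

(q_0, 111110, #)
  read 1, top #: go to q_0, push Y# → (q_0, 11110, Y#)
  ε-move, top Y: go to q_1, push BY → (q_1, 11110, BY#)
  read 1, top B: go to q_1, push YB → (q_1, 1110, YBY#)
  read 1, top Y: go to q_0, push Y → (q_0, 110, YBY#)
  ε-move, top Y: go to q_1, push BY → (q_1, 110, BYBY#)
  read 1, top B: go to q_1, push YB → (q_1, 10, YBYBY#)
  read 1, top Y: go to q_0, push Y → (q_0, 0, YBYBY#)
  ε-move, top Y: go to q_1, push BY → (q_1, 0, BYBYBY#)
  read 0, top B: go to q_2, push ε → (q_2, ε, YBYBY#)
All input consumed in state q_2 with stack YBYBY#.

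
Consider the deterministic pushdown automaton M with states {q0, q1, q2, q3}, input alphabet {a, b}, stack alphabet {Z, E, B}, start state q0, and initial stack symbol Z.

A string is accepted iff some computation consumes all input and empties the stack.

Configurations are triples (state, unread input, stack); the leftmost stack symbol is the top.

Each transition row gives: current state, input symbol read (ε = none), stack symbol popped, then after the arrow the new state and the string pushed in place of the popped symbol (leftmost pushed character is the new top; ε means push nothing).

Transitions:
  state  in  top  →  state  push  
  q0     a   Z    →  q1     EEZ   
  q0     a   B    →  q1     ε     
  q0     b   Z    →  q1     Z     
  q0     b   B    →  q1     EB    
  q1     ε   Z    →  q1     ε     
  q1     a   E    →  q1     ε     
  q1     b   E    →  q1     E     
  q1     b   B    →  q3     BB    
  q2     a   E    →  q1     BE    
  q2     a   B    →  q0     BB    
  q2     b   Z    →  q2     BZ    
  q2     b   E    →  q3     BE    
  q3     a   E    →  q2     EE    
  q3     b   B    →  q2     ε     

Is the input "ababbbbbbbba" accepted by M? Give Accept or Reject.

(q0, ababbbbbbbba, Z)
  read a, top Z: go to q1, push EEZ → (q1, babbbbbbbba, EEZ)
  read b, top E: go to q1, push E → (q1, abbbbbbbba, EEZ)
  read a, top E: go to q1, push ε → (q1, bbbbbbbba, EZ)
  read b, top E: go to q1, push E → (q1, bbbbbbba, EZ)
  read b, top E: go to q1, push E → (q1, bbbbbba, EZ)
  read b, top E: go to q1, push E → (q1, bbbbba, EZ)
  read b, top E: go to q1, push E → (q1, bbbba, EZ)
  read b, top E: go to q1, push E → (q1, bbba, EZ)
  read b, top E: go to q1, push E → (q1, bba, EZ)
  read b, top E: go to q1, push E → (q1, ba, EZ)
  read b, top E: go to q1, push E → (q1, a, EZ)
  read a, top E: go to q1, push ε → (q1, ε, Z)
  ε-move, top Z: go to q1, push ε → (q1, ε, ε)
All input consumed and the stack is empty.

Accept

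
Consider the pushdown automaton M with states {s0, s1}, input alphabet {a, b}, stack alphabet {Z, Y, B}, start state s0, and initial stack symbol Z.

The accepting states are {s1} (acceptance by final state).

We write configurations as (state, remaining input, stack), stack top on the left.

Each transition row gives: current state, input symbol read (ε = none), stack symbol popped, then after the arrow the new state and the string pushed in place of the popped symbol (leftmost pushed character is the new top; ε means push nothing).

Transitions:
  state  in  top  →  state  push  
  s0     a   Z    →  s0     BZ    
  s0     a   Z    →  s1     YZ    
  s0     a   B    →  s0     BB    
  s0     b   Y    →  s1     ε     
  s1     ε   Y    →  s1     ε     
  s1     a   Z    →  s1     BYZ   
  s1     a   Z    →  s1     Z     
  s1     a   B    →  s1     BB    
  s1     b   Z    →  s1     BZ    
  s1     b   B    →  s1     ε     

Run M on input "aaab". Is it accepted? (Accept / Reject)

Accept

One accepting computation: (s0, aaab, Z) ⊢ (s1, aab, YZ) ⊢ (s1, aab, Z) ⊢ (s1, ab, BYZ) ⊢ (s1, b, BBYZ) ⊢ (s1, ε, BYZ)
All input consumed and state s1 ∈ F.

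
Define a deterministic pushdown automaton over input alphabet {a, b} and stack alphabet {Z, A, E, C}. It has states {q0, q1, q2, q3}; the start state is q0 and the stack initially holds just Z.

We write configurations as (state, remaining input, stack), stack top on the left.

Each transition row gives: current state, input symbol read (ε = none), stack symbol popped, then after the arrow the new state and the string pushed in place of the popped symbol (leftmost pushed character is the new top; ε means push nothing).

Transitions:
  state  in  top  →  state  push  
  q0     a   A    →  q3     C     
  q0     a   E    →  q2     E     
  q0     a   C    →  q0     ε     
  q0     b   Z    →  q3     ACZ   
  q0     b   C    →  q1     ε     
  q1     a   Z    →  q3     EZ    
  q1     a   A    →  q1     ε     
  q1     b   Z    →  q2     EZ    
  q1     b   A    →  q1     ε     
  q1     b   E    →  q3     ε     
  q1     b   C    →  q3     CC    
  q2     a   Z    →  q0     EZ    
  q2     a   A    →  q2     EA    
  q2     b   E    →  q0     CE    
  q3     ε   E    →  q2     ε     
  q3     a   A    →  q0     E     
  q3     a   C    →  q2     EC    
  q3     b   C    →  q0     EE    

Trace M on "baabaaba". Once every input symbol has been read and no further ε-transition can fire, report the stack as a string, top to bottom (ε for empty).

ECZ

(q0, baabaaba, Z)
  read b, top Z: go to q3, push ACZ → (q3, aabaaba, ACZ)
  read a, top A: go to q0, push E → (q0, abaaba, ECZ)
  read a, top E: go to q2, push E → (q2, baaba, ECZ)
  read b, top E: go to q0, push CE → (q0, aaba, CECZ)
  read a, top C: go to q0, push ε → (q0, aba, ECZ)
  read a, top E: go to q2, push E → (q2, ba, ECZ)
  read b, top E: go to q0, push CE → (q0, a, CECZ)
  read a, top C: go to q0, push ε → (q0, ε, ECZ)
All input consumed in state q0 with stack ECZ.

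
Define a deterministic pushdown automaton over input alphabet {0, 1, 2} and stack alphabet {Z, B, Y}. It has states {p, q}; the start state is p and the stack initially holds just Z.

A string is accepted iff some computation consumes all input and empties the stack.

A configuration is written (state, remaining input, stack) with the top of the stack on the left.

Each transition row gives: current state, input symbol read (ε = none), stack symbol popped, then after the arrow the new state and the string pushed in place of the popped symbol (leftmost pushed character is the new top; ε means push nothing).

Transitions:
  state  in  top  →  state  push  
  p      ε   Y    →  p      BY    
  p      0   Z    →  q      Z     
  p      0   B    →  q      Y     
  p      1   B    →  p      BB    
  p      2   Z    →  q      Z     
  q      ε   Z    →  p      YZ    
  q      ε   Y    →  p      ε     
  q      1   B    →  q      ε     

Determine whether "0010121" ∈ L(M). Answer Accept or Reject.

Reject

(p, 0010121, Z)
  read 0, top Z: go to q, push Z → (q, 010121, Z)
  ε-move, top Z: go to p, push YZ → (p, 010121, YZ)
  ε-move, top Y: go to p, push BY → (p, 010121, BYZ)
  read 0, top B: go to q, push Y → (q, 10121, YYZ)
  ε-move, top Y: go to p, push ε → (p, 10121, YZ)
  ε-move, top Y: go to p, push BY → (p, 10121, BYZ)
  read 1, top B: go to p, push BB → (p, 0121, BBYZ)
  read 0, top B: go to q, push Y → (q, 121, YBYZ)
  ε-move, top Y: go to p, push ε → (p, 121, BYZ)
  read 1, top B: go to p, push BB → (p, 21, BBYZ)
No transition applies at (p, 21, BBYZ); input not fully consumed.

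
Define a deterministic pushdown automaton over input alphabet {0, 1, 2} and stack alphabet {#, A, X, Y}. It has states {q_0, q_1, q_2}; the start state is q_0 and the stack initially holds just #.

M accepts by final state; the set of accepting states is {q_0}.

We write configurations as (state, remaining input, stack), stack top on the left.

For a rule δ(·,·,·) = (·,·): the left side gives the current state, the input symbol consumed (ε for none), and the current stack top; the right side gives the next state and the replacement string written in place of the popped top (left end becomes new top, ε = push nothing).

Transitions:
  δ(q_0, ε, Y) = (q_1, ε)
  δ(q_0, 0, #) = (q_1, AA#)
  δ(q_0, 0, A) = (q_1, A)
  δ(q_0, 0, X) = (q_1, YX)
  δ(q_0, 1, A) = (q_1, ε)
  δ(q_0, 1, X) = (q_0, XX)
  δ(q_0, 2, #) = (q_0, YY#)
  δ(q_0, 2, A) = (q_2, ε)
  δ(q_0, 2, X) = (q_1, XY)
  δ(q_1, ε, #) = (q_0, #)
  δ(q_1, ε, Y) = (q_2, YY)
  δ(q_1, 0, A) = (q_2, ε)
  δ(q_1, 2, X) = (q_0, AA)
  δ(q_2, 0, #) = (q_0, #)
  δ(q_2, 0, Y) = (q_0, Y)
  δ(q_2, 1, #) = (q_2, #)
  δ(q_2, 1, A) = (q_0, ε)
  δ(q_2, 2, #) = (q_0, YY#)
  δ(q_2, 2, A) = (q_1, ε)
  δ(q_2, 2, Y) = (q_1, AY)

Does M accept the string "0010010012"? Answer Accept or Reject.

Accept

(q_0, 0010010012, #)
  read 0, top #: go to q_1, push AA# → (q_1, 010010012, AA#)
  read 0, top A: go to q_2, push ε → (q_2, 10010012, A#)
  read 1, top A: go to q_0, push ε → (q_0, 0010012, #)
  read 0, top #: go to q_1, push AA# → (q_1, 010012, AA#)
  read 0, top A: go to q_2, push ε → (q_2, 10012, A#)
  read 1, top A: go to q_0, push ε → (q_0, 0012, #)
  read 0, top #: go to q_1, push AA# → (q_1, 012, AA#)
  read 0, top A: go to q_2, push ε → (q_2, 12, A#)
  read 1, top A: go to q_0, push ε → (q_0, 2, #)
  read 2, top #: go to q_0, push YY# → (q_0, ε, YY#)
All input consumed; state q_0 ∈ F.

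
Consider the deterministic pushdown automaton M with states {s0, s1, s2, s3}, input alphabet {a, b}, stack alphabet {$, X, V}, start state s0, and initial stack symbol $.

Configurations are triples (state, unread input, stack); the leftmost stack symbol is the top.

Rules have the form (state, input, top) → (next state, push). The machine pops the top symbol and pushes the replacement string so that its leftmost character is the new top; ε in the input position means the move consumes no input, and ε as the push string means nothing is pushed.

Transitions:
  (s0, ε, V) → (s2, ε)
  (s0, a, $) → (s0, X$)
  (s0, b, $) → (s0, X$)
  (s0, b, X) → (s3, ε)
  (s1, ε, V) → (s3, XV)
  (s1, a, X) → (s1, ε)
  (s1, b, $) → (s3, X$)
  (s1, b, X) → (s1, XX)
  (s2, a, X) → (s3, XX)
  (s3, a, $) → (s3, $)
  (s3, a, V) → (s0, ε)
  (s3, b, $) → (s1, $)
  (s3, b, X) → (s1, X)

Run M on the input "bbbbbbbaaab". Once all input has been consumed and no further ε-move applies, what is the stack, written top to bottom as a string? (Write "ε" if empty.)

X$

(s0, bbbbbbbaaab, $)
  read b, top $: go to s0, push X$ → (s0, bbbbbbaaab, X$)
  read b, top X: go to s3, push ε → (s3, bbbbbaaab, $)
  read b, top $: go to s1, push $ → (s1, bbbbaaab, $)
  read b, top $: go to s3, push X$ → (s3, bbbaaab, X$)
  read b, top X: go to s1, push X → (s1, bbaaab, X$)
  read b, top X: go to s1, push XX → (s1, baaab, XX$)
  read b, top X: go to s1, push XX → (s1, aaab, XXX$)
  read a, top X: go to s1, push ε → (s1, aab, XX$)
  read a, top X: go to s1, push ε → (s1, ab, X$)
  read a, top X: go to s1, push ε → (s1, b, $)
  read b, top $: go to s3, push X$ → (s3, ε, X$)
All input consumed in state s3 with stack X$.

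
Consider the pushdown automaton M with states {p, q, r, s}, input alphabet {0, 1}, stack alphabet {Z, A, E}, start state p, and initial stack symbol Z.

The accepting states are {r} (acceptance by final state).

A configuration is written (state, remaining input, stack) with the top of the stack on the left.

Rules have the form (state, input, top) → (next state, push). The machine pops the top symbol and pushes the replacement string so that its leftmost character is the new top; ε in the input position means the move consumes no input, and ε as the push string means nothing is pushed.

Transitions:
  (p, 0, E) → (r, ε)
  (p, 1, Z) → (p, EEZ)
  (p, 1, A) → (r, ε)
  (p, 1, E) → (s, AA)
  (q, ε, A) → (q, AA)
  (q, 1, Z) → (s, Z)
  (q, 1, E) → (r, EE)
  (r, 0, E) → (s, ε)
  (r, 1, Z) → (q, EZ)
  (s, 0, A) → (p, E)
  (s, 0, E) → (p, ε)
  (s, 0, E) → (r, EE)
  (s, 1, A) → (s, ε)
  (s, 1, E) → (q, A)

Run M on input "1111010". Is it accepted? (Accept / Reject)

Accept

One accepting computation: (p, 1111010, Z) ⊢ (p, 111010, EEZ) ⊢ (s, 11010, AAEZ) ⊢ (s, 1010, AEZ) ⊢ (s, 010, EZ) ⊢ (p, 10, Z) ⊢ (p, 0, EEZ) ⊢ (r, ε, EZ)
All input consumed and state r ∈ F.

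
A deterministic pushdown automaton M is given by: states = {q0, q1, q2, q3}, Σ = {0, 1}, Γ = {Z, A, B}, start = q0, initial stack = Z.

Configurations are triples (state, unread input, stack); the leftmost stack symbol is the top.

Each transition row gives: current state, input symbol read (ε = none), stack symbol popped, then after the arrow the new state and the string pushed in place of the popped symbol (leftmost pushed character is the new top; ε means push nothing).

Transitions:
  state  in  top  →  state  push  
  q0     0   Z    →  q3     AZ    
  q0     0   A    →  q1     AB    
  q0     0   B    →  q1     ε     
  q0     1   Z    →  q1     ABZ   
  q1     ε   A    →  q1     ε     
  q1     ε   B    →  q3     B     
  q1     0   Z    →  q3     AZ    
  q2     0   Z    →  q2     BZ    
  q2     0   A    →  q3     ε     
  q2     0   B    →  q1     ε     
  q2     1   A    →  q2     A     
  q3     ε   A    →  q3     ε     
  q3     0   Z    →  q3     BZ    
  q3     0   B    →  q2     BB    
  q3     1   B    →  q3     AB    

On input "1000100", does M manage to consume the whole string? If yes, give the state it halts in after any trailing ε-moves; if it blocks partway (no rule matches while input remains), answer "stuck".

stuck

(q0, 1000100, Z) ⊢ (q1, 000100, ABZ) ⊢ (q1, 000100, BZ) ⊢ (q3, 000100, BZ) ⊢ (q2, 00100, BBZ) ⊢ (q1, 0100, BZ) ⊢ (q3, 0100, BZ) ⊢ (q2, 100, BBZ)
No transition for (q2, 1, top B); M blocks with input 100 remaining.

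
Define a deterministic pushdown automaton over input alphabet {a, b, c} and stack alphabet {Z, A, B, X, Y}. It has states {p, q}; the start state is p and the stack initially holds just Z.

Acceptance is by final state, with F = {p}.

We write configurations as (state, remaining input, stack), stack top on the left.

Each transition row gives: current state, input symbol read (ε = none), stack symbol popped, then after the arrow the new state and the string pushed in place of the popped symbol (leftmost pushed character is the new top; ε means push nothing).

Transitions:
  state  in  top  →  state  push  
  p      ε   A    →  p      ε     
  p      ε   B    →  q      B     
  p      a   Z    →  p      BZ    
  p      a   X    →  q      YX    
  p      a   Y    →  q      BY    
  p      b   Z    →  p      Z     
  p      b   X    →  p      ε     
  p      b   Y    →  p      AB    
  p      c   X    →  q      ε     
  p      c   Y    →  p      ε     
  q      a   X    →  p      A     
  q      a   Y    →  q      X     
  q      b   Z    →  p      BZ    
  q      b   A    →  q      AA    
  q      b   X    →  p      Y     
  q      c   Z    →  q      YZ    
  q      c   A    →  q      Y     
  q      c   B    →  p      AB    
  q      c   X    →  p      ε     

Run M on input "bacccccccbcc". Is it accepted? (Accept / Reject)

Reject

(p, bacccccccbcc, Z) ⊢ (p, acccccccbcc, Z) ⊢ (p, cccccccbcc, BZ) ⊢ (q, cccccccbcc, BZ) ⊢ (p, ccccccbcc, ABZ) ⊢ (p, ccccccbcc, BZ) ⊢ (q, ccccccbcc, BZ) ⊢ (p, cccccbcc, ABZ) ⊢ (p, cccccbcc, BZ) ⊢ (q, cccccbcc, BZ) ⊢ (p, ccccbcc, ABZ) ⊢ (p, ccccbcc, BZ) ⊢ (q, ccccbcc, BZ) ⊢ (p, cccbcc, ABZ) ⊢ (p, cccbcc, BZ) ⊢ (q, cccbcc, BZ) ⊢ (p, ccbcc, ABZ) ⊢ (p, ccbcc, BZ) ⊢ (q, ccbcc, BZ) ⊢ (p, cbcc, ABZ) ⊢ (p, cbcc, BZ) ⊢ (q, cbcc, BZ) ⊢ (p, bcc, ABZ) ⊢ (p, bcc, BZ) ⊢ (q, bcc, BZ)
No transition applies at (q, bcc, BZ); input not fully consumed.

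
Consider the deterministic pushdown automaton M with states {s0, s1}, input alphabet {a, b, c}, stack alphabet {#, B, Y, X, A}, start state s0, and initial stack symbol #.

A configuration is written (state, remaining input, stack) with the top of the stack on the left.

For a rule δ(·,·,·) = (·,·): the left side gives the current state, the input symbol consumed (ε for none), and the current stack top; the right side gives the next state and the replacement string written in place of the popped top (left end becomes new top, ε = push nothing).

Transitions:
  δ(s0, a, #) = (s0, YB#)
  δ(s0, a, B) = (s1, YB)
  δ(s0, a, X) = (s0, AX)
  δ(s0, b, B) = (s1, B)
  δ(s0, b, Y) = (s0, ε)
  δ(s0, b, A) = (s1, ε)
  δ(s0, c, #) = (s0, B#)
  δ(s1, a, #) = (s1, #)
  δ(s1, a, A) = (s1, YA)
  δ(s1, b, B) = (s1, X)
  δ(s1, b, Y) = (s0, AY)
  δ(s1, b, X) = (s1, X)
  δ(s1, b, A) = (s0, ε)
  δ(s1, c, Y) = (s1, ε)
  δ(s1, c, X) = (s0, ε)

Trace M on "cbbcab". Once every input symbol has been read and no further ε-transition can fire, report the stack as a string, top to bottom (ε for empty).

(s0, cbbcab, #)
  read c, top #: go to s0, push B# → (s0, bbcab, B#)
  read b, top B: go to s1, push B → (s1, bcab, B#)
  read b, top B: go to s1, push X → (s1, cab, X#)
  read c, top X: go to s0, push ε → (s0, ab, #)
  read a, top #: go to s0, push YB# → (s0, b, YB#)
  read b, top Y: go to s0, push ε → (s0, ε, B#)
All input consumed in state s0 with stack B#.

B#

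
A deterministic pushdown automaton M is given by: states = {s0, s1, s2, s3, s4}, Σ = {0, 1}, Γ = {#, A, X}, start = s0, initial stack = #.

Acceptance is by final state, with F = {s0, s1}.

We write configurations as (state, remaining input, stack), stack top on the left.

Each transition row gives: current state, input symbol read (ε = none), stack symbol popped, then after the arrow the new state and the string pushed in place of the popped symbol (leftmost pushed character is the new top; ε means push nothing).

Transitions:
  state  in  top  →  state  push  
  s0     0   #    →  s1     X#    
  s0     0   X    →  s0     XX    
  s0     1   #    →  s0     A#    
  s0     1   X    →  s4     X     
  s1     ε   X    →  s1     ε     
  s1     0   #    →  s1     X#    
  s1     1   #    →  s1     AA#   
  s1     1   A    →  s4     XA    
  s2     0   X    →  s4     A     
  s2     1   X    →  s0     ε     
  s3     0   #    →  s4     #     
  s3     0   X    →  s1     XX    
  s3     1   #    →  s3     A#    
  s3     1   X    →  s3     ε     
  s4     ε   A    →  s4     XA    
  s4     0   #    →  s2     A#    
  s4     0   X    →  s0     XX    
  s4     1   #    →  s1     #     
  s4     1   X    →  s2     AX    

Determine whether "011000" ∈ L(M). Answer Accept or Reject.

(s0, 011000, #) ⊢ (s1, 11000, X#) ⊢ (s1, 11000, #) ⊢ (s1, 1000, AA#) ⊢ (s4, 000, XAA#) ⊢ (s0, 00, XXAA#) ⊢ (s0, 0, XXXAA#) ⊢ (s0, ε, XXXXAA#)
All input consumed; state s0 ∈ F.

Accept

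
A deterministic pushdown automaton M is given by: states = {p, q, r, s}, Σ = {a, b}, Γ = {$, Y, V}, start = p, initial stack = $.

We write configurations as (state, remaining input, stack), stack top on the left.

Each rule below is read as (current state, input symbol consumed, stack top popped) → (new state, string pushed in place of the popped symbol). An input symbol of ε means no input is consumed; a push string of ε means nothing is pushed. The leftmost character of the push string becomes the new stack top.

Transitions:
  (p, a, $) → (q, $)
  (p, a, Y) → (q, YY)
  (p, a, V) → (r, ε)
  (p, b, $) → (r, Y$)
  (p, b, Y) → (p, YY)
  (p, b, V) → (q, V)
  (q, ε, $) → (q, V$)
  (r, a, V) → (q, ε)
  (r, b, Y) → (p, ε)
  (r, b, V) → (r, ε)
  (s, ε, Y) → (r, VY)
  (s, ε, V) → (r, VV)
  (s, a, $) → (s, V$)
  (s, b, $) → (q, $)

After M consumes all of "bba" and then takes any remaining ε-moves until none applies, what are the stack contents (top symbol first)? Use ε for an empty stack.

(p, bba, $)
  read b, top $: go to r, push Y$ → (r, ba, Y$)
  read b, top Y: go to p, push ε → (p, a, $)
  read a, top $: go to q, push $ → (q, ε, $)
  ε-move, top $: go to q, push V$ → (q, ε, V$)
All input consumed in state q with stack V$.

V$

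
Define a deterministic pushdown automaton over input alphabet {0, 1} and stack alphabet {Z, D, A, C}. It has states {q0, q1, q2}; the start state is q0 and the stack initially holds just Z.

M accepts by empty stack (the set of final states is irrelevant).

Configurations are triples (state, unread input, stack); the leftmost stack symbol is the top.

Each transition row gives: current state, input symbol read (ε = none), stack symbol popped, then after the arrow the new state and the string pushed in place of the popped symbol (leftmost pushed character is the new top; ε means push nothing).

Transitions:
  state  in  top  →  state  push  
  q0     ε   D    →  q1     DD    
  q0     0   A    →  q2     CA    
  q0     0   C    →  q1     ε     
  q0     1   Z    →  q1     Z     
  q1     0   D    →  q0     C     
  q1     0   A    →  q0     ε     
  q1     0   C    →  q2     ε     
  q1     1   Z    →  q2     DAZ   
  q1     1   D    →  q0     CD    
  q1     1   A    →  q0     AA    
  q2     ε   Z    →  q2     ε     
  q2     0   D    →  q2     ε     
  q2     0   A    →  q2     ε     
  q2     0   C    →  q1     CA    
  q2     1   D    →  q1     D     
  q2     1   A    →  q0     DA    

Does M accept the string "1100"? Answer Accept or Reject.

(q0, 1100, Z)
  read 1, top Z: go to q1, push Z → (q1, 100, Z)
  read 1, top Z: go to q2, push DAZ → (q2, 00, DAZ)
  read 0, top D: go to q2, push ε → (q2, 0, AZ)
  read 0, top A: go to q2, push ε → (q2, ε, Z)
  ε-move, top Z: go to q2, push ε → (q2, ε, ε)
All input consumed and the stack is empty.

Accept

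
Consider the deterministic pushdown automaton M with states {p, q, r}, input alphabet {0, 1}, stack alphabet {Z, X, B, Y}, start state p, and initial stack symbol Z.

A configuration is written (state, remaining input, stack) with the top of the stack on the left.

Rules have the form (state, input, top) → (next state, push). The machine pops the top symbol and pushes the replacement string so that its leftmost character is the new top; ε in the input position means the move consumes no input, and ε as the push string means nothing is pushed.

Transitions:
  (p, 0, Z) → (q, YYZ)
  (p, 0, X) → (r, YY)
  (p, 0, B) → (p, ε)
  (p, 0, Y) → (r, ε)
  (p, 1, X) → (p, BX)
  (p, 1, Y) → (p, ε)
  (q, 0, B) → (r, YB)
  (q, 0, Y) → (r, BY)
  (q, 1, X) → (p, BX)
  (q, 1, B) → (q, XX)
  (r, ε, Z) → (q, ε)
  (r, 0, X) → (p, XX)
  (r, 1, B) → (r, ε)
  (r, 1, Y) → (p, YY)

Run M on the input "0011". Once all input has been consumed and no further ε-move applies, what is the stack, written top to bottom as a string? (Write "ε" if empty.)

YYYZ

(p, 0011, Z)
  read 0, top Z: go to q, push YYZ → (q, 011, YYZ)
  read 0, top Y: go to r, push BY → (r, 11, BYYZ)
  read 1, top B: go to r, push ε → (r, 1, YYZ)
  read 1, top Y: go to p, push YY → (p, ε, YYYZ)
All input consumed in state p with stack YYYZ.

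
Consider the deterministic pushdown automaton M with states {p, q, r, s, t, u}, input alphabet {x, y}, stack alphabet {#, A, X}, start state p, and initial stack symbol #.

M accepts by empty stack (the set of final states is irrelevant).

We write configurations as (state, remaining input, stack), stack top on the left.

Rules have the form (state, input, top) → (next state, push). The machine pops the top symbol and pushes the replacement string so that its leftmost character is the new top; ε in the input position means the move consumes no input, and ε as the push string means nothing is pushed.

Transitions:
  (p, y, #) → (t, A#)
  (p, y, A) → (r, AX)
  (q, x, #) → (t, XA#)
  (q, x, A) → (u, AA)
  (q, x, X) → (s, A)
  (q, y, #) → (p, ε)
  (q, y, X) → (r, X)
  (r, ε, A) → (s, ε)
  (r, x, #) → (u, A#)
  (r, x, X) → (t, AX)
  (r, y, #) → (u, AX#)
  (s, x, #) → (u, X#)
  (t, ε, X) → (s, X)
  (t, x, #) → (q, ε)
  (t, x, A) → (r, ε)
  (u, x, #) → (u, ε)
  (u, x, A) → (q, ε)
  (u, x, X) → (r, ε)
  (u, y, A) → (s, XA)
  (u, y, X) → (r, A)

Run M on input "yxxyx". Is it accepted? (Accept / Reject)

(p, yxxyx, #) ⊢ (t, xxyx, A#) ⊢ (r, xyx, #) ⊢ (u, yx, A#) ⊢ (s, x, XA#)
No transition applies at (s, x, XA#); input not fully consumed.

Reject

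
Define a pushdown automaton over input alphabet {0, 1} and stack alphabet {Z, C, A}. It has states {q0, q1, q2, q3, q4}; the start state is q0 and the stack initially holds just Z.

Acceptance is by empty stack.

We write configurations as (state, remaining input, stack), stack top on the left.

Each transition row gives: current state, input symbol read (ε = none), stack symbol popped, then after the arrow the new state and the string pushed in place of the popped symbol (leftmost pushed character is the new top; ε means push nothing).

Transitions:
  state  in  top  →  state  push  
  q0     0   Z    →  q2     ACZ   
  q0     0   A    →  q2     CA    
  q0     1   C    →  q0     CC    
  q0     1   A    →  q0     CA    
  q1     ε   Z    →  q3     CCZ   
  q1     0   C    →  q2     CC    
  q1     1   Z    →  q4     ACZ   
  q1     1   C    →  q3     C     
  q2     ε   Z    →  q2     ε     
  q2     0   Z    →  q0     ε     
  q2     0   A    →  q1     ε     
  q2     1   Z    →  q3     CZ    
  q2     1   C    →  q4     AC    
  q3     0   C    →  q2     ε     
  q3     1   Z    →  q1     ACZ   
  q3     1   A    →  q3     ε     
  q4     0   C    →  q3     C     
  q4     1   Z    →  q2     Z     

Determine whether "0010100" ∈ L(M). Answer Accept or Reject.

One accepting computation: (q0, 0010100, Z) ⊢ (q2, 010100, ACZ) ⊢ (q1, 10100, CZ) ⊢ (q3, 0100, CZ) ⊢ (q2, 100, Z) ⊢ (q3, 00, CZ) ⊢ (q2, 0, Z) ⊢ (q0, ε, ε)
All input consumed and the stack is empty.

Accept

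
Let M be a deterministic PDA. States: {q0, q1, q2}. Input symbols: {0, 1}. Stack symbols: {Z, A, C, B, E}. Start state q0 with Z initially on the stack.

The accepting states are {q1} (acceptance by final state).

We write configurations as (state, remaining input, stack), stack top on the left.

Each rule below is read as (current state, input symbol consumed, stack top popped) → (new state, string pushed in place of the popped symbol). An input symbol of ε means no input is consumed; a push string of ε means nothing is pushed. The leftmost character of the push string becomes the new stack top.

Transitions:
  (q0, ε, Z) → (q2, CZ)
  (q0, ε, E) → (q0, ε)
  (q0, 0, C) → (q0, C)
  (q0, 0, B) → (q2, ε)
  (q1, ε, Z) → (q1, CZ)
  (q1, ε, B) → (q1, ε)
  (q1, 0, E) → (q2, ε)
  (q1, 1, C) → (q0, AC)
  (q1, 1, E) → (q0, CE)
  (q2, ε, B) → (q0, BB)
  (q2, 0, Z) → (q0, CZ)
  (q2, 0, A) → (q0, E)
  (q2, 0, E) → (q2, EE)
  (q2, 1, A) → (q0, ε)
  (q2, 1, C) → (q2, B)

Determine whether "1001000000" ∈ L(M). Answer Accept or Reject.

Reject

(q0, 1001000000, Z)
  ε-move, top Z: go to q2, push CZ → (q2, 1001000000, CZ)
  read 1, top C: go to q2, push B → (q2, 001000000, BZ)
  ε-move, top B: go to q0, push BB → (q0, 001000000, BBZ)
  read 0, top B: go to q2, push ε → (q2, 01000000, BZ)
  ε-move, top B: go to q0, push BB → (q0, 01000000, BBZ)
  read 0, top B: go to q2, push ε → (q2, 1000000, BZ)
  ε-move, top B: go to q0, push BB → (q0, 1000000, BBZ)
No transition applies at (q0, 1000000, BBZ); input not fully consumed.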